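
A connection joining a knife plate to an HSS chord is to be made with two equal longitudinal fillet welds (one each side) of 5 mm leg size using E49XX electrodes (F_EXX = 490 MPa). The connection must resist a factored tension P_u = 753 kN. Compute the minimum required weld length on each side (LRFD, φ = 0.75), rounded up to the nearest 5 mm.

Throat t_e = 0.707 × 5 = 3.535 mm.
φr_n = 0.75 × 0.6 × 490 × 3.535 × 10⁻³ = 0.7795 kN/mm.
L_req = P_u / φr_n = 753 / 0.7795 = 966 mm total.
Per side: 966 / 2 = 483 mm.
Round up → use L = 485 mm on each side.

L = 485 mm on each side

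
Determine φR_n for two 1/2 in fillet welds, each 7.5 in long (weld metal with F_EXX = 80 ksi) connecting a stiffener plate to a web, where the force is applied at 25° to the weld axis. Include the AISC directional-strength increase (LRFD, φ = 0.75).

φR_n ≈ 217 kips

t_e = 0.707 × 0.5 = 0.3535 in; A_we = 0.3535 × 15 = 5.302 in².
Directional factor: 1.0 + 0.5 sin^1.5(25°) = 1.137.
F_nw = 0.6 × 80 × 1.137 = 54.59 ksi.
φR_n = 0.75 × 54.59 × 5.302 = 217.1 kips.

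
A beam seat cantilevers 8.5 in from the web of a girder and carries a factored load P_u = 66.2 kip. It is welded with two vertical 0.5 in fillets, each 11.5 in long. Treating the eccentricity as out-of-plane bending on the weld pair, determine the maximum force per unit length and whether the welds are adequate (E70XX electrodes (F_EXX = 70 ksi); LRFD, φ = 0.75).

L_w = 2 × 11.5 = 23 in; section modulus (unit throat) S = 2 × L²/6 = 44.08 in².
Direct shear f_v = P/L_w = 66.2/23 = 2.878 kip/in.
Moment M = P × e = 66.2 × 8.5 = 562.7 kip·in; bending f_b = M/S = 12.76 kip/in.
f_max = √(f_v² + f_b²) = √(2.878² + 12.76²) = 13.08 kip/in.
φr_n = 0.75 × 0.6 × 70 × (0.707 × 0.5) = 11.14 kip/in → NOT adequate.

f_max ≈ 13.1 kip/in; NOT adequate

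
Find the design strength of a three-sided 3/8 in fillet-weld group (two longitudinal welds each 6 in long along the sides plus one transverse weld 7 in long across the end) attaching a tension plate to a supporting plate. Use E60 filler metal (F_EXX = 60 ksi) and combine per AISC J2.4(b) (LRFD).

t_e = 0.707 × 0.375 = 0.2651 in.
R_nwl = 0.6 × 60 × 0.2651 × 12 = 114.5 kips (longitudinal, 2 welds).
R_nwt = 0.6 × 60 × 0.2651 × 7 = 66.81 kips (transverse, base value).
(i) R_nwl + R_nwt = 181.3 kips; (ii) 0.85 R_nwl + 1.5 R_nwt = 197.6 kips.
R_n = max = 197.6 kips [governs: (ii)]; φR_n = 148.2 kips.

φR_n ≈ 148 kips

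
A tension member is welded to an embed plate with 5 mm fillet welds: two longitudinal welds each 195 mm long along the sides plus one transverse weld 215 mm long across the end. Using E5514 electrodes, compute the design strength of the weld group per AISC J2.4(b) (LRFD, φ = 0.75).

φR_n ≈ 572 kN

E55XX → F_EXX = 550 MPa.
t_e = 0.707 × 5 = 3.535 mm.
R_nwl = 0.6 × 550 × 3.535 × 390 × 10⁻³ = 455 kN (longitudinal, 2 welds).
R_nwt = 0.6 × 550 × 3.535 × 215 × 10⁻³ = 250.8 kN (transverse, base value).
(i) R_nwl + R_nwt = 705.8 kN; (ii) 0.85 R_nwl + 1.5 R_nwt = 762.9 kN.
R_n = max = 762.9 kN [governs: (ii)]; φR_n = 572.2 kN.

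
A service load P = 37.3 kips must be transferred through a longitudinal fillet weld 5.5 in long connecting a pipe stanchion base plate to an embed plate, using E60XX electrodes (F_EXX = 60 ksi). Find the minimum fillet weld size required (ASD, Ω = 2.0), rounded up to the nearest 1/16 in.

Total weld length L = 5.5 in.
Required throat t_e = P × Ω / (0.6 F_EXX × L) = 37.3 × 2.0 / (0.6 × 60 × 5.5) = 0.3768 in.
Required leg w = t_e / 0.707 = 0.5329 in → use 9/16 in.

w = 9/16 in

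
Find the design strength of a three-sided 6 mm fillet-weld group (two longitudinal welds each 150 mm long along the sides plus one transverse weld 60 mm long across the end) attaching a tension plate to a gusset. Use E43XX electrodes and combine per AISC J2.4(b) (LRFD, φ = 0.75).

E43XX → F_EXX = 430 MPa.
t_e = 0.707 × 6 = 4.242 mm.
R_nwl = 0.6 × 430 × 4.242 × 300 × 10⁻³ = 328.3 kN (longitudinal, 2 welds).
R_nwt = 0.6 × 430 × 4.242 × 60 × 10⁻³ = 65.67 kN (transverse, base value).
(i) R_nwl + R_nwt = 394 kN; (ii) 0.85 R_nwl + 1.5 R_nwt = 377.6 kN.
R_n = max = 394 kN [governs: (i)]; φR_n = 295.5 kN.

φR_n ≈ 295 kN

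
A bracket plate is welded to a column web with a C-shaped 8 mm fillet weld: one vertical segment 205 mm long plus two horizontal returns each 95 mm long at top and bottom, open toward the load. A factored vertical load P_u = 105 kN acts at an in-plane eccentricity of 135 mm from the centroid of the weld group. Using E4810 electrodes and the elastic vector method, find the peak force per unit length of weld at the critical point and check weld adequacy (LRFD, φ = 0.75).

f_max ≈ 762 N/mm; adequate

E48XX → F_EXX = 480 MPa.
Total weld length L_w = 395 mm. Treat welds as unit-width lines.
Centroid: x̄ = 2×95×47.5 / 395 = 22.85 mm from the vertical weld.
Polar moment about centroid: J = I_x + I_y = [205³/12 + 2×95×102.5²] + [205×22.85² + 2(95³/12 + 95×24.65²)] = 3079000 mm³.
Direct shear f_v = P/L_w = 105×10³ / 395 = 265.8 N/mm (vertical).
Torsion M = P·e = 105×10³ × 135 = 14175000 N·mm.
Critical point at (x, y) = (72.15, 102.5) from centroid. f_tx = M·y/J = 471.8 N/mm; f_ty = M·x/J = 332.1 N/mm.
Resultant f_max = √[f_tx² + (f_v + f_ty)²] = √[471.8² + (265.8 + 332.1)²] = 761.7 N/mm.
Capacity per unit length: φr_n = 0.75 × 0.6 × 480 × (0.707 × 8) = 1222 N/mm.
761.7 ≤ 1222 → adequate.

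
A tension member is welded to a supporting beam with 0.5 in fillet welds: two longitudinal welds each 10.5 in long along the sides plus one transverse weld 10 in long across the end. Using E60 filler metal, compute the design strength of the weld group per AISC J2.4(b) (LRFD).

φR_n ≈ 314 kip

E60XX → F_EXX = 60 ksi.
t_e = 0.707 × 0.5 = 0.3535 in.
R_nwl = 0.6 × 60 × 0.3535 × 21 = 267.2 kip (longitudinal, 2 welds).
R_nwt = 0.6 × 60 × 0.3535 × 10 = 127.3 kip (transverse, base value).
(i) R_nwl + R_nwt = 394.5 kip; (ii) 0.85 R_nwl + 1.5 R_nwt = 418 kip.
R_n = max = 418 kip [governs: (ii)]; φR_n = 313.5 kip.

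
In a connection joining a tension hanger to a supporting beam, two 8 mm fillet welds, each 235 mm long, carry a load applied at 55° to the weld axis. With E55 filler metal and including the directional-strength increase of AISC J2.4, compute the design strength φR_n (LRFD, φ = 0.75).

E55XX → F_EXX = 550 MPa.
t_e = 0.707 × 8 = 5.656 mm; A_we = 5.656 × 470 = 2658 mm².
Directional factor: 1.0 + 0.5 sin^1.5(55°) = 1.371.
F_nw = 0.6 × 550 × 1.371 = 452.3 MPa.
φR_n = 0.75 × 452.3 × 2658 × 10⁻³ = 901.8 kN.

φR_n ≈ 902 kN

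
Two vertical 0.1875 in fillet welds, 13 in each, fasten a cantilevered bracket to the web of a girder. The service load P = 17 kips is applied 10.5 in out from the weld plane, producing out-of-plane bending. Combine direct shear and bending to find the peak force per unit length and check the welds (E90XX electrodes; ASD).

f_max ≈ 3.24 kip/in; adequate

E90XX → F_EXX = 90 ksi.
L_w = 2 × 13 = 26 in; section modulus (unit throat) S = 2 × L²/6 = 56.33 in².
Direct shear f_v = P/L_w = 17/26 = 0.6538 kip/in.
Moment M = P × e = 17 × 10.5 = 178.5 kip·in; bending f_b = M/S = 3.169 kip/in.
f_max = √(f_v² + f_b²) = √(0.6538² + 3.169²) = 3.235 kip/in.
r_n/Ω = (1/2.0) × 0.6 × 90 × (0.707 × 0.1875) = 3.579 kip/in → adequate.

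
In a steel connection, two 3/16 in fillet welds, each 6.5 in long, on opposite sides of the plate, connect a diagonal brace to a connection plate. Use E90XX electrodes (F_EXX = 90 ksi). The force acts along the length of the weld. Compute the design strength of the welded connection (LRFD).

Effective throat t_e = 0.707 × 0.1875 = 0.1326 in.
Total length L = 13 in; A_we = 0.1326 × 13 = 1.723 in².
F_nw = 0.6 F_EXX = 0.6 × 90 = 54 ksi.
φR_n = 0.75 × 54 × 1.723 = 69.79 kips.

φR_n ≈ 69.8 kips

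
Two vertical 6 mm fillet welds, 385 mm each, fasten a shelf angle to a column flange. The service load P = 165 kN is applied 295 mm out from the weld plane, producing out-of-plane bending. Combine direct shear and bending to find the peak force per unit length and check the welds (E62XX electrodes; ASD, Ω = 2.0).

f_max ≈ 1010 N/mm; NOT adequate

E62XX → F_EXX = 620 MPa.
L_w = 2 × 385 = 770 mm; section modulus (unit throat) S = 2 × L²/6 = 49410 mm².
Direct shear f_v = P/L_w = 165×10³/770 = 214.3 N/mm.
Moment M = P × e = 165×10³ × 295 = 48675000 N·mm; bending f_b = M/S = 985.2 N/mm.
f_max = √(f_v² + f_b²) = √(214.3² + 985.2²) = 1008 N/mm.
r_n/Ω = (1/2.0) × 0.6 × 620 × (0.707 × 6) = 789 N/mm → NOT adequate.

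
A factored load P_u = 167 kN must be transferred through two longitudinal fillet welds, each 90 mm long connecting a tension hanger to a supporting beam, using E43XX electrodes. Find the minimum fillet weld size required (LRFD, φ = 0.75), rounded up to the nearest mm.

E43XX → F_EXX = 430 MPa.
Total weld length L = 180 mm.
Required throat t_e = P_u / (φ × 0.6 F_EXX × L) = 167 / (0.75 × 0.6 × 430 × 180 × 10⁻³) = 4.795 mm.
Required leg w = t_e / 0.707 = 6.782 mm → use 7 mm.

w = 7 mm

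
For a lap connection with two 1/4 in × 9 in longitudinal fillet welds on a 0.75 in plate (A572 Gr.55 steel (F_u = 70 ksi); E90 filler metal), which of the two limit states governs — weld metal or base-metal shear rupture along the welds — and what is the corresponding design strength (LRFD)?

E90XX → F_EXX = 90 ksi.
t_e = 0.707 × 0.25 = 0.1767 in; L = 18 in.
Weld metal: φR_n = 0.75 × 0.6 × 90 × 0.1767 × 18 = 128.9 kips.
Base metal (shear rupture): φR_n = 0.75 × 0.6 × 70 × 0.75 × 18 = 425.2 kips.
Governing: weld metal.

φR_n ≈ 129 kips (weld metal governs)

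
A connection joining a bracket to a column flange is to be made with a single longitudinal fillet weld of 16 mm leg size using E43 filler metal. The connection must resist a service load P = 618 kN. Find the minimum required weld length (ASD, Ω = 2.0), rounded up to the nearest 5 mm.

E43XX → F_EXX = 430 MPa.
Throat t_e = 0.707 × 16 = 11.31 mm.
r_n/Ω = (0.6 × 430 × 11.31) / 2.0 = 1459 N/mm = 1.459 kN/mm.
L_req = P / (r_n/Ω) = 618 / 1.459 = 423.5 mm total.
Round up → use L = 425 mm.

L = 425 mm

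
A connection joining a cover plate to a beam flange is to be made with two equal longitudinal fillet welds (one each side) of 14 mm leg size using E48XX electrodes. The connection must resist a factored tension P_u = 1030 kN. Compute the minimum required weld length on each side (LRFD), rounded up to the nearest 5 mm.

E48XX → F_EXX = 480 MPa.
Throat t_e = 0.707 × 14 = 9.898 mm.
φr_n = 0.75 × 0.6 × 480 × 9.898 × 10⁻³ = 2.138 kN/mm.
L_req = P_u / φr_n = 1030 / 2.138 = 481.8 mm total.
Per side: 481.8 / 2 = 240.9 mm.
Round up → use L = 245 mm on each side.

L = 245 mm on each side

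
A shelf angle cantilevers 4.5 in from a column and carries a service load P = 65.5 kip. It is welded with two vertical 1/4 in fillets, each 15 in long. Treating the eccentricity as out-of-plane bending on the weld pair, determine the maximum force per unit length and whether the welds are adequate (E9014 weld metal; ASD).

f_max ≈ 4.5 kip/in; adequate

E90XX → F_EXX = 90 ksi.
L_w = 2 × 15 = 30 in; section modulus (unit throat) S = 2 × L²/6 = 75 in².
Direct shear f_v = P/L_w = 65.5/30 = 2.183 kip/in.
Moment M = P × e = 65.5 × 4.5 = 294.75 kip·in; bending f_b = M/S = 3.93 kip/in.
f_max = √(f_v² + f_b²) = √(2.183² + 3.93²) = 4.496 kip/in.
r_n/Ω = (1/2.0) × 0.6 × 90 × (0.707 × 0.25) = 4.772 kip/in → adequate.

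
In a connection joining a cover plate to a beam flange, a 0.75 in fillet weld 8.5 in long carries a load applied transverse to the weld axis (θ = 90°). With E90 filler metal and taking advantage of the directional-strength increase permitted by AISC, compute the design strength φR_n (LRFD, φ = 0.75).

E90XX → F_EXX = 90 ksi.
t_e = 0.707 × 0.75 = 0.5302 in; A_we = 0.5302 × 8.5 = 4.507 in².
Directional factor: 1.0 + 0.5 sin^1.5(90°) = 1.5.
F_nw = 0.6 × 90 × 1.5 = 81 ksi.
φR_n = 0.75 × 81 × 4.507 = 273.8 kips.

φR_n ≈ 274 kips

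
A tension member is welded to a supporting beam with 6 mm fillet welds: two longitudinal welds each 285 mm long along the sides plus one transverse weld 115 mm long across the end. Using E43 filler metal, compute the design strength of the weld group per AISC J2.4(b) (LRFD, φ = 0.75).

φR_n ≈ 562 kN

E43XX → F_EXX = 430 MPa.
t_e = 0.707 × 6 = 4.242 mm.
R_nwl = 0.6 × 430 × 4.242 × 570 × 10⁻³ = 623.8 kN (longitudinal, 2 welds).
R_nwt = 0.6 × 430 × 4.242 × 115 × 10⁻³ = 125.9 kN (transverse, base value).
(i) R_nwl + R_nwt = 749.7 kN; (ii) 0.85 R_nwl + 1.5 R_nwt = 719 kN.
R_n = max = 749.7 kN [governs: (i)]; φR_n = 562.3 kN.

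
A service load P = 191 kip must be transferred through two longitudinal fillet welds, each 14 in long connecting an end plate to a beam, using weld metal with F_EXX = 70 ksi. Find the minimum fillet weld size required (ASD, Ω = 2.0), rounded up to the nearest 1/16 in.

w = 1/2 in

Total weld length L = 28 in.
Required throat t_e = P × Ω / (0.6 F_EXX × L) = 191 × 2.0 / (0.6 × 70 × 28) = 0.3248 in.
Required leg w = t_e / 0.707 = 0.4594 in → use 1/2 in.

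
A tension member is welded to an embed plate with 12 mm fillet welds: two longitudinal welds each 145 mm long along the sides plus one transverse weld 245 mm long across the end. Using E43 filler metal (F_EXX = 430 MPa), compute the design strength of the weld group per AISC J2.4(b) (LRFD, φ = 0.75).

φR_n ≈ 1010 kN

t_e = 0.707 × 12 = 8.484 mm.
R_nwl = 0.6 × 430 × 8.484 × 290 × 10⁻³ = 634.8 kN (longitudinal, 2 welds).
R_nwt = 0.6 × 430 × 8.484 × 245 × 10⁻³ = 536.3 kN (transverse, base value).
(i) R_nwl + R_nwt = 1171 kN; (ii) 0.85 R_nwl + 1.5 R_nwt = 1344 kN.
R_n = max = 1344 kN [governs: (ii)]; φR_n = 1008 kN.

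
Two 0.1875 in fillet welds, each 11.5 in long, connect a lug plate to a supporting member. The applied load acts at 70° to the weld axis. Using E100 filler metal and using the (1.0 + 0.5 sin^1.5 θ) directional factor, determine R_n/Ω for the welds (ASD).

E100XX → F_EXX = 100 ksi.
t_e = 0.707 × 0.1875 = 0.1326 in; A_we = 0.1326 × 23 = 3.049 in².
Directional factor: 1.0 + 0.5 sin^1.5(70°) = 1.455.
F_nw = 0.6 × 100 × 1.455 = 87.33 ksi.
R_n/Ω = (87.33 × 3.049) / 2.0 = 133.1 kips.

R_n/Ω ≈ 133 kips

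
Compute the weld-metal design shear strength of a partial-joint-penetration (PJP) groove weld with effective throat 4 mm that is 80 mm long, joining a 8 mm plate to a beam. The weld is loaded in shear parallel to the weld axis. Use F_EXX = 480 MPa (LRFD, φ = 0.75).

Effective throat (given) t_e = 4 mm.
A_we = 4 × 80 = 320 mm².
F_nw = 0.6 F_EXX = 288 MPa.
φR_n = 0.75 × 288 × 320 × 10⁻³ = 69.12 kN.

φR_n ≈ 69.1 kN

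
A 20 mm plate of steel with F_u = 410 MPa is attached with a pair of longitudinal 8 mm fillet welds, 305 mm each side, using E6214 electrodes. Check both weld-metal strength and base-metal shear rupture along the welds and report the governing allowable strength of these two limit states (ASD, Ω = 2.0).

R_n/Ω ≈ 642 kN (weld metal governs)

E62XX → F_EXX = 620 MPa.
t_e = 0.707 × 8 = 5.656 mm; L = 610 mm.
Weld metal: R_n/Ω = (1/2.0) × 0.6 × 620 × 5.656 × 610 × 10⁻³ = 641.7 kN.
Base metal (shear rupture): R_n/Ω = (1/2.0) × 0.6 × 410 × 20 × 610 × 10⁻³ = 1501 kN.
Governing: weld metal.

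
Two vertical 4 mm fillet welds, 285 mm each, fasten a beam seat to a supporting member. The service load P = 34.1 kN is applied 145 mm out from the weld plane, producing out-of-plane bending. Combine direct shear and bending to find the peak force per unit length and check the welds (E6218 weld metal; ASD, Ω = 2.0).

f_max ≈ 192 N/mm; adequate

E62XX → F_EXX = 620 MPa.
L_w = 2 × 285 = 570 mm; section modulus (unit throat) S = 2 × L²/6 = 27080 mm².
Direct shear f_v = P/L_w = 34.1×10³/570 = 59.82 N/mm.
Moment M = P × e = 34.1×10³ × 145 = 4944500 N·mm; bending f_b = M/S = 182.6 N/mm.
f_max = √(f_v² + f_b²) = √(59.82² + 182.6²) = 192.2 N/mm.
r_n/Ω = (1/2.0) × 0.6 × 620 × (0.707 × 4) = 526 N/mm → adequate.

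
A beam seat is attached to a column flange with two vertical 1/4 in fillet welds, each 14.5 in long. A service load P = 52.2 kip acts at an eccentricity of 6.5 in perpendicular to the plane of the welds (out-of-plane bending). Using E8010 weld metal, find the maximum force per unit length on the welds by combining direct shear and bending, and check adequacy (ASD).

f_max ≈ 5.17 kip/in; NOT adequate

E80XX → F_EXX = 80 ksi.
L_w = 2 × 14.5 = 29 in; section modulus (unit throat) S = 2 × L²/6 = 70.08 in².
Direct shear f_v = P/L_w = 52.2/29 = 1.8 kip/in.
Moment M = P × e = 52.2 × 6.5 = 339.3 kip·in; bending f_b = M/S = 4.841 kip/in.
f_max = √(f_v² + f_b²) = √(1.8² + 4.841²) = 5.165 kip/in.
r_n/Ω = (1/2.0) × 0.6 × 80 × (0.707 × 0.25) = 4.242 kip/in → NOT adequate.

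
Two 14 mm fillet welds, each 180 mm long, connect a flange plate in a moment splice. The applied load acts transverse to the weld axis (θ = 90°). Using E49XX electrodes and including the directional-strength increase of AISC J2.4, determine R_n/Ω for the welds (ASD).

R_n/Ω ≈ 786 kN

E49XX → F_EXX = 490 MPa.
t_e = 0.707 × 14 = 9.898 mm; A_we = 9.898 × 360 = 3563 mm².
Directional factor: 1.0 + 0.5 sin^1.5(90°) = 1.5.
F_nw = 0.6 × 490 × 1.5 = 441 MPa.
R_n/Ω = (441 × 3563) / 2.0 × 10⁻³ = 785.7 kN.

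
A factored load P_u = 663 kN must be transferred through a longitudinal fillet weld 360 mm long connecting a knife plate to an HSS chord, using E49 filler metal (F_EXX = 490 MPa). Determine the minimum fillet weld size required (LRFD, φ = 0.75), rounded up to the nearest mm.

Total weld length L = 360 mm.
Required throat t_e = P_u / (φ × 0.6 F_EXX × L) = 663 / (0.75 × 0.6 × 490 × 360 × 10⁻³) = 8.352 mm.
Required leg w = t_e / 0.707 = 11.81 mm → use 12 mm.

w = 12 mm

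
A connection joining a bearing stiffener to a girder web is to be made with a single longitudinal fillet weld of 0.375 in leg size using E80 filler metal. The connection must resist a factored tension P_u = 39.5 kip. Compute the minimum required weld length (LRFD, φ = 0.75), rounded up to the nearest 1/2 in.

L = 4.5 in

E80XX → F_EXX = 80 ksi.
Throat t_e = 0.707 × 0.375 = 0.2651 in.
φr_n = 0.75 × 0.6 × 80 × 0.2651 = 9.544 kip/in.
L_req = P_u / φr_n = 39.5 / 9.544 = 4.139 in total.
Round up → use L = 4.5 in.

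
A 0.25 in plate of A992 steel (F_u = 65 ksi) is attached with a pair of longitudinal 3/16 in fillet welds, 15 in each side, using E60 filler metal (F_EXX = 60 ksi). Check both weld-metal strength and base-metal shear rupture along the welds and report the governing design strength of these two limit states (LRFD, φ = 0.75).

t_e = 0.707 × 0.1875 = 0.1326 in; L = 30 in.
Weld metal: φR_n = 0.75 × 0.6 × 60 × 0.1326 × 30 = 107.4 kips.
Base metal (shear rupture): φR_n = 0.75 × 0.6 × 65 × 0.25 × 30 = 219.4 kips.
Governing: weld metal.

φR_n ≈ 107 kips (weld metal governs)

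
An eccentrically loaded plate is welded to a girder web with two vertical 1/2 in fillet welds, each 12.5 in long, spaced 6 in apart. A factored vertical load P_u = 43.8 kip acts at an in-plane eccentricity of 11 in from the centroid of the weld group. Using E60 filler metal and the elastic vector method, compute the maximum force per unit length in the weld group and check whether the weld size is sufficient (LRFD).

f_max ≈ 7.01 kip/in; adequate

E60XX → F_EXX = 60 ksi.
Total weld length L_w = 25 in. Treat welds as unit-width lines.
Polar moment about centroid: J = 2[d³/12 + d(b/2)²] = 2[12.5³/12 + 12.5×3²] = 550.5 in³.
Direct shear f_v = P/L_w = 43.8 / 25 = 1.752 kip/in (vertical).
Torsion M = P·e = 43.8 × 11 = 481.8 kip·in.
Critical point at (x, y) = (3, 6.25) from centroid. f_tx = M·y/J = 5.47 kip/in; f_ty = M·x/J = 2.626 kip/in.
Resultant f_max = √[f_tx² + (f_v + f_ty)²] = √[5.47² + (1.752 + 2.626)²] = 7.006 kip/in.
Capacity per unit length: φr_n = 0.75 × 0.6 × 60 × (0.707 × 0.5) = 9.544 kip/in.
7.006 ≤ 9.544 → adequate.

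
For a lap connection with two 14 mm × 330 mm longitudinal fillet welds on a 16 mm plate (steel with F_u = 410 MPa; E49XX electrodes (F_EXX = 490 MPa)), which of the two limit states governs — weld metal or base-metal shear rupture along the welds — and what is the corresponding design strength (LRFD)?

t_e = 0.707 × 14 = 9.898 mm; L = 660 mm.
Weld metal: φR_n = 0.75 × 0.6 × 490 × 9.898 × 660 × 10⁻³ = 1440 kN.
Base metal (shear rupture): φR_n = 0.75 × 0.6 × 410 × 16 × 660 × 10⁻³ = 1948 kN.
Governing: weld metal.

φR_n ≈ 1440 kN (weld metal governs)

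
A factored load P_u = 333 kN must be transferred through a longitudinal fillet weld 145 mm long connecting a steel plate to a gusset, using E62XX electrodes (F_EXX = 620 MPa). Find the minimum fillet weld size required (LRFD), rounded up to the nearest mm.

Total weld length L = 145 mm.
Required throat t_e = P_u / (φ × 0.6 F_EXX × L) = 333 / (0.75 × 0.6 × 620 × 145 × 10⁻³) = 8.231 mm.
Required leg w = t_e / 0.707 = 11.64 mm → use 12 mm.

w = 12 mm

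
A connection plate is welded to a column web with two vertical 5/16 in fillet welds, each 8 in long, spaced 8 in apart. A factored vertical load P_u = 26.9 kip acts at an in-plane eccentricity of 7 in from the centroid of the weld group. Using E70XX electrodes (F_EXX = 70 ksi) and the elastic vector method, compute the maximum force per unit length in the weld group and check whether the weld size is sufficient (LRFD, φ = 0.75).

f_max ≈ 4.47 kip/in; adequate

Total weld length L_w = 16 in. Treat welds as unit-width lines.
Polar moment about centroid: J = 2[d³/12 + d(b/2)²] = 2[8³/12 + 8×4²] = 341.3 in³.
Direct shear f_v = P/L_w = 26.9 / 16 = 1.681 kip/in (vertical).
Torsion M = P·e = 26.9 × 7 = 188.3 kip·in.
Critical point at (x, y) = (4, 4) from centroid. f_tx = M·y/J = 2.207 kip/in; f_ty = M·x/J = 2.207 kip/in.
Resultant f_max = √[f_tx² + (f_v + f_ty)²] = √[2.207² + (1.681 + 2.207)²] = 4.47 kip/in.
Capacity per unit length: φr_n = 0.75 × 0.6 × 70 × (0.707 × 0.3125) = 6.96 kip/in.
4.47 ≤ 6.96 → adequate.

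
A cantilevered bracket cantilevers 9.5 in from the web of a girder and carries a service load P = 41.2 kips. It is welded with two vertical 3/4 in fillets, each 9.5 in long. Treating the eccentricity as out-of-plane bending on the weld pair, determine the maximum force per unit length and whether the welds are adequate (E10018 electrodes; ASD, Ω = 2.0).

E100XX → F_EXX = 100 ksi.
L_w = 2 × 9.5 = 19 in; section modulus (unit throat) S = 2 × L²/6 = 30.08 in².
Direct shear f_v = P/L_w = 41.2/19 = 2.168 kip/in.
Moment M = P × e = 41.2 × 9.5 = 391.4 kip·in; bending f_b = M/S = 13.01 kip/in.
f_max = √(f_v² + f_b²) = √(2.168² + 13.01²) = 13.19 kip/in.
r_n/Ω = (1/2.0) × 0.6 × 100 × (0.707 × 0.75) = 15.91 kip/in → adequate.

f_max ≈ 13.2 kip/in; adequate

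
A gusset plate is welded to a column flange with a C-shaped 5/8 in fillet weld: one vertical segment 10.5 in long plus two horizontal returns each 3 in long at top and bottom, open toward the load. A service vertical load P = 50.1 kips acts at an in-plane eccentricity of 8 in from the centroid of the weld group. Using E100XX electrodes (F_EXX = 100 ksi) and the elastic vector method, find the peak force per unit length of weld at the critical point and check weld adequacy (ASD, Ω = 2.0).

Total weld length L_w = 16.5 in. Treat welds as unit-width lines.
Centroid: x̄ = 2×3×1.5 / 16.5 = 0.5455 in from the vertical weld.
Polar moment about centroid: J = I_x + I_y = [10.5³/12 + 2×3×5.25²] + [10.5×0.5455² + 2(3³/12 + 3×0.9545²)] = 274.9 in³.
Direct shear f_v = P/L_w = 50.1 / 16.5 = 3.036 kip/in (vertical).
Torsion M = P·e = 50.1 × 8 = 400.8 kip·in.
Critical point at (x, y) = (2.455, 5.25) from centroid. f_tx = M·y/J = 7.653 kip/in; f_ty = M·x/J = 3.578 kip/in.
Resultant f_max = √[f_tx² + (f_v + f_ty)²] = √[7.653² + (3.036 + 3.578)²] = 10.12 kip/in.
Capacity per unit length: r_n/Ω = (1/2.0) × 0.6 × 100 × (0.707 × 0.625) = 13.26 kip/in.
10.12 ≤ 13.26 → adequate.

f_max ≈ 10.1 kip/in; adequate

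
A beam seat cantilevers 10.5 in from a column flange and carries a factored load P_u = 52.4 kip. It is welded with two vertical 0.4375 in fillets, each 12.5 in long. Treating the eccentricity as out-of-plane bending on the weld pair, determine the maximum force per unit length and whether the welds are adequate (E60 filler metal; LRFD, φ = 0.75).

E60XX → F_EXX = 60 ksi.
L_w = 2 × 12.5 = 25 in; section modulus (unit throat) S = 2 × L²/6 = 52.08 in².
Direct shear f_v = P/L_w = 52.4/25 = 2.096 kip/in.
Moment M = P × e = 52.4 × 10.5 = 550.2 kip·in; bending f_b = M/S = 10.56 kip/in.
f_max = √(f_v² + f_b²) = √(2.096² + 10.56²) = 10.77 kip/in.
φr_n = 0.75 × 0.6 × 60 × (0.707 × 0.4375) = 8.351 kip/in → NOT adequate.

f_max ≈ 10.8 kip/in; NOT adequate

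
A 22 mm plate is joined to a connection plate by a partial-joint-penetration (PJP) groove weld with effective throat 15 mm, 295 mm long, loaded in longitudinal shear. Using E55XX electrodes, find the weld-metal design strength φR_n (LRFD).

E55XX → F_EXX = 550 MPa.
Effective throat (given) t_e = 15 mm.
A_we = 15 × 295 = 4425 mm².
F_nw = 0.6 F_EXX = 330 MPa.
φR_n = 0.75 × 330 × 4425 × 10⁻³ = 1095 kN.

φR_n ≈ 1100 kN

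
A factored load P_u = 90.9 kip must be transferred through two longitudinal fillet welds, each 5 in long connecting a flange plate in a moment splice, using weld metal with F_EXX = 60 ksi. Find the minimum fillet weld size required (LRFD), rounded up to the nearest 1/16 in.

Total weld length L = 10 in.
Required throat t_e = P_u / (φ × 0.6 F_EXX × L) = 90.9 / (0.75 × 0.6 × 60 × 10) = 0.3367 in.
Required leg w = t_e / 0.707 = 0.4762 in → use 1/2 in.

w = 1/2 in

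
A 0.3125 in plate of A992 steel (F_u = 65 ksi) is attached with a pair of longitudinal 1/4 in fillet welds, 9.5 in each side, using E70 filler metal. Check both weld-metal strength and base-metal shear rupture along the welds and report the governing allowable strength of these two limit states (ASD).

R_n/Ω ≈ 70.5 kip (weld metal governs)

E70XX → F_EXX = 70 ksi.
t_e = 0.707 × 0.25 = 0.1767 in; L = 19 in.
Weld metal: R_n/Ω = (1/2.0) × 0.6 × 70 × 0.1767 × 19 = 70.52 kip.
Base metal (shear rupture): R_n/Ω = (1/2.0) × 0.6 × 65 × 0.3125 × 19 = 115.8 kip.
Governing: weld metal.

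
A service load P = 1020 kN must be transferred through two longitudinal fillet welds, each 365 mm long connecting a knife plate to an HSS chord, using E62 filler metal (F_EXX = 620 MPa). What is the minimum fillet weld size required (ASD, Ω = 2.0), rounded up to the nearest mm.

w = 11 mm

Total weld length L = 730 mm.
Required throat t_e = P × Ω / (0.6 F_EXX × L) = 1020 × 2.0 / (0.6 × 620 × 730 × 10⁻³) = 7.512 mm.
Required leg w = t_e / 0.707 = 10.63 mm → use 11 mm.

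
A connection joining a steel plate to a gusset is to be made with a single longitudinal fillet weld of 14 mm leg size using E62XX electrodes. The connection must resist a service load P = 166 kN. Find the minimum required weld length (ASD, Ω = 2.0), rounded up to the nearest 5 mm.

L = 95 mm

E62XX → F_EXX = 620 MPa.
Throat t_e = 0.707 × 14 = 9.898 mm.
r_n/Ω = (0.6 × 620 × 9.898) / 2.0 = 1841 N/mm = 1.841 kN/mm.
L_req = P / (r_n/Ω) = 166 / 1.841 = 90.17 mm total.
Round up → use L = 95 mm.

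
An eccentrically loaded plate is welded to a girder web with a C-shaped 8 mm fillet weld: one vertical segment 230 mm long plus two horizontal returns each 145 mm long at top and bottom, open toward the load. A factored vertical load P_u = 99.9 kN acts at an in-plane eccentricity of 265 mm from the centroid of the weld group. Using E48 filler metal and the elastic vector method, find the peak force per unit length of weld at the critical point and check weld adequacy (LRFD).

f_max ≈ 824 N/mm; adequate

E48XX → F_EXX = 480 MPa.
Total weld length L_w = 520 mm. Treat welds as unit-width lines.
Centroid: x̄ = 2×145×72.5 / 520 = 40.43 mm from the vertical weld.
Polar moment about centroid: J = I_x + I_y = [230³/12 + 2×145×115²] + [230×40.43² + 2(145³/12 + 145×32.07²)] = 6031000 mm³.
Direct shear f_v = P/L_w = 99.9×10³ / 520 = 192.1 N/mm (vertical).
Torsion M = P·e = 99.9×10³ × 265 = 26474000 N·mm.
Critical point at (x, y) = (104.6, 115) from centroid. f_tx = M·y/J = 504.8 N/mm; f_ty = M·x/J = 459 N/mm.
Resultant f_max = √[f_tx² + (f_v + f_ty)²] = √[504.8² + (192.1 + 459)²] = 823.8 N/mm.
Capacity per unit length: φr_n = 0.75 × 0.6 × 480 × (0.707 × 8) = 1222 N/mm.
823.8 ≤ 1222 → adequate.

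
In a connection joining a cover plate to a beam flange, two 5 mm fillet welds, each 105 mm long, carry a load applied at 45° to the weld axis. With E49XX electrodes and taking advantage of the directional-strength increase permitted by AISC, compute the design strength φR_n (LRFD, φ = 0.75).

φR_n ≈ 212 kN

E49XX → F_EXX = 490 MPa.
t_e = 0.707 × 5 = 3.535 mm; A_we = 3.535 × 210 = 742.3 mm².
Directional factor: 1.0 + 0.5 sin^1.5(45°) = 1.297.
F_nw = 0.6 × 490 × 1.297 = 381.4 MPa.
φR_n = 0.75 × 381.4 × 742.3 × 10⁻³ = 212.4 kN.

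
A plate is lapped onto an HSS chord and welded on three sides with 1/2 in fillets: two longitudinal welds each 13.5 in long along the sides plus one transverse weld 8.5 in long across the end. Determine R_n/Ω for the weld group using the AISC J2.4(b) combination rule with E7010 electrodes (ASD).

E70XX → F_EXX = 70 ksi.
t_e = 0.707 × 0.5 = 0.3535 in.
R_nwl = 0.6 × 70 × 0.3535 × 27 = 400.9 kips (longitudinal, 2 welds).
R_nwt = 0.6 × 70 × 0.3535 × 8.5 = 126.2 kips (transverse, base value).
(i) R_nwl + R_nwt = 527.1 kips; (ii) 0.85 R_nwl + 1.5 R_nwt = 530 kips.
R_n = max = 530 kips [governs: (ii)]; R_n/Ω = 265 kips.

R_n/Ω ≈ 265 kips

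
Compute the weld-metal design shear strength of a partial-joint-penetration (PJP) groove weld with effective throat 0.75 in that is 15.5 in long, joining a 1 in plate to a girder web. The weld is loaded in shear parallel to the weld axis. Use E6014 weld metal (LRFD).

φR_n ≈ 314 kips

E60XX → F_EXX = 60 ksi.
Effective throat (given) t_e = 0.75 in.
A_we = 0.75 × 15.5 = 11.62 in².
F_nw = 0.6 F_EXX = 36 ksi.
φR_n = 0.75 × 36 × 11.62 = 313.9 kips.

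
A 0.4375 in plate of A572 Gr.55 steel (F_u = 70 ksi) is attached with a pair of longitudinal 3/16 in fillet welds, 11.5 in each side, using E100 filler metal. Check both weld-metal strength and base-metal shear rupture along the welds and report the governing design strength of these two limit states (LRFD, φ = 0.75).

φR_n ≈ 137 kip (weld metal governs)

E100XX → F_EXX = 100 ksi.
t_e = 0.707 × 0.1875 = 0.1326 in; L = 23 in.
Weld metal: φR_n = 0.75 × 0.6 × 100 × 0.1326 × 23 = 137.2 kip.
Base metal (shear rupture): φR_n = 0.75 × 0.6 × 70 × 0.4375 × 23 = 317 kip.
Governing: weld metal.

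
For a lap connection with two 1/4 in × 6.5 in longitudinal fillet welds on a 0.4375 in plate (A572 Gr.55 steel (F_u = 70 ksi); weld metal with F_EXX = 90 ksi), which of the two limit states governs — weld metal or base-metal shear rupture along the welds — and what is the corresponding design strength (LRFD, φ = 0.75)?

φR_n ≈ 93.1 kips (weld metal governs)

t_e = 0.707 × 0.25 = 0.1767 in; L = 13 in.
Weld metal: φR_n = 0.75 × 0.6 × 90 × 0.1767 × 13 = 93.06 kips.
Base metal (shear rupture): φR_n = 0.75 × 0.6 × 70 × 0.4375 × 13 = 179.2 kips.
Governing: weld metal.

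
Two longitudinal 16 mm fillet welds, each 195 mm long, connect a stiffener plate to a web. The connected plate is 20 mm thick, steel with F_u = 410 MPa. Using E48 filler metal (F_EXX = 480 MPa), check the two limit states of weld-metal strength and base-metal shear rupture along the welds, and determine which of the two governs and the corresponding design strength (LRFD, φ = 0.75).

φR_n ≈ 953 kN (weld metal governs)

t_e = 0.707 × 16 = 11.31 mm; L = 390 mm.
Weld metal: φR_n = 0.75 × 0.6 × 480 × 11.31 × 390 × 10⁻³ = 952.9 kN.
Base metal (shear rupture): φR_n = 0.75 × 0.6 × 410 × 20 × 390 × 10⁻³ = 1439 kN.
Governing: weld metal.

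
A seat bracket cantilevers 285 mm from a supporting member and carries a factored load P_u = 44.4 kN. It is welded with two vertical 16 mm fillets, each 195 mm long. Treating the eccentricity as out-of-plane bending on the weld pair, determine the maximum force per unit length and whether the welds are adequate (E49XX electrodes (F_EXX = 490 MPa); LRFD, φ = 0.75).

L_w = 2 × 195 = 390 mm; section modulus (unit throat) S = 2 × L²/6 = 12680 mm².
Direct shear f_v = P/L_w = 44.4×10³/390 = 113.8 N/mm.
Moment M = P × e = 44.4×10³ × 285 = 12654000 N·mm; bending f_b = M/S = 998.3 N/mm.
f_max = √(f_v² + f_b²) = √(113.8² + 998.3²) = 1005 N/mm.
φr_n = 0.75 × 0.6 × 490 × (0.707 × 16) = 2494 N/mm → adequate.

f_max ≈ 1000 N/mm; adequate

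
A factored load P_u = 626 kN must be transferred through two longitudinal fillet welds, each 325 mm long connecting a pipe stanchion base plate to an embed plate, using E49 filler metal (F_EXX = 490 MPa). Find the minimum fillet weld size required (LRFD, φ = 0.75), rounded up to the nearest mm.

Total weld length L = 650 mm.
Required throat t_e = P_u / (φ × 0.6 F_EXX × L) = 626 / (0.75 × 0.6 × 490 × 650 × 10⁻³) = 4.368 mm.
Required leg w = t_e / 0.707 = 6.178 mm → use 7 mm.

w = 7 mm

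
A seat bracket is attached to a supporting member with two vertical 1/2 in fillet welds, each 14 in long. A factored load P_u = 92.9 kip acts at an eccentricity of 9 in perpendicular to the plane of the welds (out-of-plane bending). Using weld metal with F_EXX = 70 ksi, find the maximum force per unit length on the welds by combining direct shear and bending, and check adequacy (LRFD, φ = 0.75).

f_max ≈ 13.2 kip/in; NOT adequate

L_w = 2 × 14 = 28 in; section modulus (unit throat) S = 2 × L²/6 = 65.33 in².
Direct shear f_v = P/L_w = 92.9/28 = 3.318 kip/in.
Moment M = P × e = 92.9 × 9 = 836.1 kip·in; bending f_b = M/S = 12.8 kip/in.
f_max = √(f_v² + f_b²) = √(3.318² + 12.8²) = 13.22 kip/in.
φr_n = 0.75 × 0.6 × 70 × (0.707 × 0.5) = 11.14 kip/in → NOT adequate.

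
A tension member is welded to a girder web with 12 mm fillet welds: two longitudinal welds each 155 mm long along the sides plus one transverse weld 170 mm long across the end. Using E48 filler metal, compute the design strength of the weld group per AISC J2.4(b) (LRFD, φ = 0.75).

E48XX → F_EXX = 480 MPa.
t_e = 0.707 × 12 = 8.484 mm.
R_nwl = 0.6 × 480 × 8.484 × 310 × 10⁻³ = 757.5 kN (longitudinal, 2 welds).
R_nwt = 0.6 × 480 × 8.484 × 170 × 10⁻³ = 415.4 kN (transverse, base value).
(i) R_nwl + R_nwt = 1173 kN; (ii) 0.85 R_nwl + 1.5 R_nwt = 1267 kN.
R_n = max = 1267 kN [governs: (ii)]; φR_n = 950.2 kN.

φR_n ≈ 950 kN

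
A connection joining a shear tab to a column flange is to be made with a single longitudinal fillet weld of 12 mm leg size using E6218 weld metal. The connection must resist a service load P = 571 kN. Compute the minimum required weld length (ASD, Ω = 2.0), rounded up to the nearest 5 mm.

E62XX → F_EXX = 620 MPa.
Throat t_e = 0.707 × 12 = 8.484 mm.
r_n/Ω = (0.6 × 620 × 8.484) / 2.0 = 1578 N/mm = 1.578 kN/mm.
L_req = P / (r_n/Ω) = 571 / 1.578 = 361.8 mm total.
Round up → use L = 365 mm.

L = 365 mm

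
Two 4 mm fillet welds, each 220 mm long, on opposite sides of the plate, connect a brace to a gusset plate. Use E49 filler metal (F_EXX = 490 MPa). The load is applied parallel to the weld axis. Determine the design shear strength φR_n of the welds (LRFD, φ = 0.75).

Effective throat t_e = 0.707 × 4 = 2.828 mm.
Total length L = 440 mm; A_we = 2.828 × 440 = 1244 mm².
F_nw = 0.6 F_EXX = 0.6 × 490 = 294 MPa.
φR_n = 0.75 × 294 × 1244 × 10⁻³ = 274.4 kN.

φR_n ≈ 274 kN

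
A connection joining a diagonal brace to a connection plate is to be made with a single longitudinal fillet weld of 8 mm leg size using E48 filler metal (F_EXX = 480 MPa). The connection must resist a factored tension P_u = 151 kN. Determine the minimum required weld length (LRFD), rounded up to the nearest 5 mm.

Throat t_e = 0.707 × 8 = 5.656 mm.
φr_n = 0.75 × 0.6 × 480 × 5.656 × 10⁻³ = 1.222 kN/mm.
L_req = P_u / φr_n = 151 / 1.222 = 123.6 mm total.
Round up → use L = 125 mm.

L = 125 mm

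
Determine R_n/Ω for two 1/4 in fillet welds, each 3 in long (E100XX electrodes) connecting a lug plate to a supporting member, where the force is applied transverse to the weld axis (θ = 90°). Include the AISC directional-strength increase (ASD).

R_n/Ω ≈ 47.7 kips

E100XX → F_EXX = 100 ksi.
t_e = 0.707 × 0.25 = 0.1767 in; A_we = 0.1767 × 6 = 1.06 in².
Directional factor: 1.0 + 0.5 sin^1.5(90°) = 1.5.
F_nw = 0.6 × 100 × 1.5 = 90 ksi.
R_n/Ω = (90 × 1.06) / 2.0 = 47.72 kips.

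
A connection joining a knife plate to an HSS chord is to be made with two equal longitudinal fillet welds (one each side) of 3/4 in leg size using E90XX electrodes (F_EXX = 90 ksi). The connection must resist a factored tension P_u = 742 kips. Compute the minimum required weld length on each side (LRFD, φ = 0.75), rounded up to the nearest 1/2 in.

Throat t_e = 0.707 × 0.75 = 0.5302 in.
φr_n = 0.75 × 0.6 × 90 × 0.5302 = 21.48 kips/in.
L_req = P_u / φr_n = 742 / 21.48 = 34.55 in total.
Per side: 34.55 / 2 = 17.28 in.
Round up → use L = 17.5 in on each side.

L = 17.5 in on each side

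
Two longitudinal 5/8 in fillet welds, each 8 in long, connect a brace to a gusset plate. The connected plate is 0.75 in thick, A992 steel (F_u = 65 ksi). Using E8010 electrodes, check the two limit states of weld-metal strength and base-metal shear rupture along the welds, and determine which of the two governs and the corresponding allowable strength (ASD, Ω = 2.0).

E80XX → F_EXX = 80 ksi.
t_e = 0.707 × 0.625 = 0.4419 in; L = 16 in.
Weld metal: R_n/Ω = (1/2.0) × 0.6 × 80 × 0.4419 × 16 = 169.7 kip.
Base metal (shear rupture): R_n/Ω = (1/2.0) × 0.6 × 65 × 0.75 × 16 = 234 kip.
Governing: weld metal.

R_n/Ω ≈ 170 kip (weld metal governs)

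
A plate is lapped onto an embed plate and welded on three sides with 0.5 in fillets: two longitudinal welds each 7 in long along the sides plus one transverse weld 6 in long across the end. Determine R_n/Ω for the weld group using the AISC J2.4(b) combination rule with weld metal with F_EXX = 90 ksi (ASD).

R_n/Ω ≈ 199 kip

t_e = 0.707 × 0.5 = 0.3535 in.
R_nwl = 0.6 × 90 × 0.3535 × 14 = 267.2 kip (longitudinal, 2 welds).
R_nwt = 0.6 × 90 × 0.3535 × 6 = 114.5 kip (transverse, base value).
(i) R_nwl + R_nwt = 381.8 kip; (ii) 0.85 R_nwl + 1.5 R_nwt = 399 kip.
R_n = max = 399 kip [governs: (ii)]; R_n/Ω = 199.5 kip.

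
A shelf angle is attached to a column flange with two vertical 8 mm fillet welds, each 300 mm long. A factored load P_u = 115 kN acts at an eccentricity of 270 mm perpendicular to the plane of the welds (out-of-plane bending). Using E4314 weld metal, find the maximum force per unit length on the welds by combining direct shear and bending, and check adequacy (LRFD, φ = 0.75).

E43XX → F_EXX = 430 MPa.
L_w = 2 × 300 = 600 mm; section modulus (unit throat) S = 2 × L²/6 = 30000 mm².
Direct shear f_v = P/L_w = 115×10³/600 = 191.7 N/mm.
Moment M = P × e = 115×10³ × 270 = 31050000 N·mm; bending f_b = M/S = 1035 N/mm.
f_max = √(f_v² + f_b²) = √(191.7² + 1035²) = 1053 N/mm.
φr_n = 0.75 × 0.6 × 430 × (0.707 × 8) = 1094 N/mm → adequate.

f_max ≈ 1050 N/mm; adequate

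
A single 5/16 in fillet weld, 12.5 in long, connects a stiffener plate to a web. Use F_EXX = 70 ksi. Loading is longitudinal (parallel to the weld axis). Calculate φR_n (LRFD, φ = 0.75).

φR_n ≈ 87 kip

Effective throat t_e = 0.707 × 0.3125 = 0.2209 in.
Total length L = 12.5 in; A_we = 0.2209 × 12.5 = 2.762 in².
F_nw = 0.6 F_EXX = 0.6 × 70 = 42 ksi.
φR_n = 0.75 × 42 × 2.762 = 86.99 kip.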